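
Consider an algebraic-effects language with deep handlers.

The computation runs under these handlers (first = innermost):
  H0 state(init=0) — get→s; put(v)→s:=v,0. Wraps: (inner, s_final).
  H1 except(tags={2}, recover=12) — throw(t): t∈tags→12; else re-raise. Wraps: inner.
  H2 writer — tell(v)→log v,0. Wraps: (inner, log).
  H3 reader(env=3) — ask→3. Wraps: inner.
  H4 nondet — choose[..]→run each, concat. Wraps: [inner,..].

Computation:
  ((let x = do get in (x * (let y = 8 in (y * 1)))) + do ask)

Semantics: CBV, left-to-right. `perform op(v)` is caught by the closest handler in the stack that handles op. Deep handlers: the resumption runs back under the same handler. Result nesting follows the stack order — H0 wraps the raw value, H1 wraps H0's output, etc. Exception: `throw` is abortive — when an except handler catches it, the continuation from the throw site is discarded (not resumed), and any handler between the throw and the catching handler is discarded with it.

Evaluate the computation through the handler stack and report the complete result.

Answer: [((3, 0), ())]

Working:
get @ H0 ⇒ 0
ask @ H3 ⇒ 3
H0 returns (3, 0)
H1 returns (3, 0)
H2 returns ((3, 0), ())
H3 returns ((3, 0), ())
H4 returns [((3, 0), ())]
= [((3, 0), ())]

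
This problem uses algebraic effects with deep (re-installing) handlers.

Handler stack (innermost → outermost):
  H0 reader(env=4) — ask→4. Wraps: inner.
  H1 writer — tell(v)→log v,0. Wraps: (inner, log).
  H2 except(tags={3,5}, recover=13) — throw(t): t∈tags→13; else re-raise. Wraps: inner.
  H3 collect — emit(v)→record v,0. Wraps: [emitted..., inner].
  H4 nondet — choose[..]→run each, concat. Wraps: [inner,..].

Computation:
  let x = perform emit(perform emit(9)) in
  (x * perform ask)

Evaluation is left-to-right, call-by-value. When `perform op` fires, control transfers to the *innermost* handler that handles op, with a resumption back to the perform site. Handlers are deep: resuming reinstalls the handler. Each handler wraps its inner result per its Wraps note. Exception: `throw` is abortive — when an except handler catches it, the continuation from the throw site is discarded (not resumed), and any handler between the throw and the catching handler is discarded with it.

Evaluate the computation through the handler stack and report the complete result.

Answer: [[9, 0, (0, ())]]

Step-by-step:
emit(9) @ H3 ⇒ out+=9
emit(0) @ H3 ⇒ out+=0
ask @ H0 ⇒ 4
H0 returns 0
H1 returns (0, ())
H2 returns (0, ())
H3 returns [9, 0, (0, ())]
H4 returns [[9, 0, (0, ())]]
= [[9, 0, (0, ())]]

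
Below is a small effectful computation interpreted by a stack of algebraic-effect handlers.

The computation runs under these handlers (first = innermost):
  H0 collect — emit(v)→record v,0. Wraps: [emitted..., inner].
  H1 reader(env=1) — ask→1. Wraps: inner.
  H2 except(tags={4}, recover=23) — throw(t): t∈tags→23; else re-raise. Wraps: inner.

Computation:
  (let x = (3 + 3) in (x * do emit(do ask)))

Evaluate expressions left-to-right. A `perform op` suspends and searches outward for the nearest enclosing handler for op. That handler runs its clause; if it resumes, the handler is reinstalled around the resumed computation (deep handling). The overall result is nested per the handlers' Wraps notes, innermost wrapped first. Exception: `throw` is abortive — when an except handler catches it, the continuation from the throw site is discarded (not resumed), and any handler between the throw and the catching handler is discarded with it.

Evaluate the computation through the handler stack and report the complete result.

Step-by-step:
ask @ H1 ⇒ 1
emit(1) @ H0 ⇒ out+=1
H0 returns [1, 0]
H1 returns [1, 0]
H2 returns [1, 0]
= [1, 0]

Answer: [1, 0]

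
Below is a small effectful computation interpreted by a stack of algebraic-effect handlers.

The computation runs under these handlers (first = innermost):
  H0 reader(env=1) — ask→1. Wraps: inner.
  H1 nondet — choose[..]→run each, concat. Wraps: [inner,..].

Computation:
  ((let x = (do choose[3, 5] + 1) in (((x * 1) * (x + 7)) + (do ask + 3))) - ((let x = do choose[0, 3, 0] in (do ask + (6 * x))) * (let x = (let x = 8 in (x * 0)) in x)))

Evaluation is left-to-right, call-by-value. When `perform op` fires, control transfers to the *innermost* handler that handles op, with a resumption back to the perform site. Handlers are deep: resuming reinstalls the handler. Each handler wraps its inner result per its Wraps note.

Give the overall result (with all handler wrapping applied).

Working:
choose[3, 5] @ H1
  branch[0] choose=3:
    ask @ H0 ⇒ 1
    choose[0, 3, 0] @ H1
      branch[0] choose=0:
        ask @ H0 ⇒ 1
        H0 returns 48
        H1 returns [48]
      branch[1] choose=3:
        ask @ H0 ⇒ 1
        H0 returns 48
        H1 returns [48]
      branch[2] choose=0:
        ask @ H0 ⇒ 1
        H0 returns 48
        H1 returns [48]
  branch[1] choose=5:
    ask @ H0 ⇒ 1
    choose[0, 3, 0] @ H1
      branch[0] choose=0:
        ask @ H0 ⇒ 1
        H0 returns 82
        H1 returns [82]
      branch[1] choose=3:
        ask @ H0 ⇒ 1
        H0 returns 82
        H1 returns [82]
      branch[2] choose=0:
        ask @ H0 ⇒ 1
        H0 returns 82
        H1 returns [82]
= [48, 48, 48, 82, 82, 82]

Answer: [48, 48, 48, 82, 82, 82]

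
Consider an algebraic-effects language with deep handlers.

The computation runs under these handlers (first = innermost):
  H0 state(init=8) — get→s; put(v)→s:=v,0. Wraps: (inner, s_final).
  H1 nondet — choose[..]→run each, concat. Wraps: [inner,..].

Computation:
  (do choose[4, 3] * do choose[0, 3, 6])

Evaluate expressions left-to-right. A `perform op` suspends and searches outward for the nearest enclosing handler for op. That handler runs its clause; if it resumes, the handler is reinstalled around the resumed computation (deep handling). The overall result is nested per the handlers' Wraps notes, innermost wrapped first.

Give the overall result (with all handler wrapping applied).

Step-by-step:
choose[4, 3] @ H1
  branch[0] choose=4:
    choose[0, 3, 6] @ H1
      branch[0] choose=0:
        H0 returns (0, 8)
        H1 returns [(0, 8)]
      branch[1] choose=3:
        H0 returns (12, 8)
        H1 returns [(12, 8)]
      branch[2] choose=6:
        H0 returns (24, 8)
        H1 returns [(24, 8)]
  branch[1] choose=3:
    choose[0, 3, 6] @ H1
      branch[0] choose=0:
        H0 returns (0, 8)
        H1 returns [(0, 8)]
      branch[1] choose=3:
        H0 returns (9, 8)
        H1 returns [(9, 8)]
      branch[2] choose=6:
        H0 returns (18, 8)
        H1 returns [(18, 8)]
= [(0, 8), (12, 8), (24, 8), (0, 8), (9, 8), (18, 8)]

Answer: [(0, 8), (12, 8), (24, 8), (0, 8), (9, 8), (18, 8)]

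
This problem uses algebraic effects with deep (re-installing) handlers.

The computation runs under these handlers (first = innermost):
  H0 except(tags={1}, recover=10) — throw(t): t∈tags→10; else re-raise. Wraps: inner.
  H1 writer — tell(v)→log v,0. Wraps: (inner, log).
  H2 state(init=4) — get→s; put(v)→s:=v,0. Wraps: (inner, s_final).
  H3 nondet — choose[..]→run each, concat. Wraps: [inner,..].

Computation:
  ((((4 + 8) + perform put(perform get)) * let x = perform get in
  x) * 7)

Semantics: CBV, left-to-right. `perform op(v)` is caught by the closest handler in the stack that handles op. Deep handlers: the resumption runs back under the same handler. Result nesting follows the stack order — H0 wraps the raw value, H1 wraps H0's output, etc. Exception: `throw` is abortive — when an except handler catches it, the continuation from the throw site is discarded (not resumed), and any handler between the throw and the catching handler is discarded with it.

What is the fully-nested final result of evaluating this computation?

Working:
get @ H2 ⇒ 4
put(4) @ H2 ⇒ s:=4
get @ H2 ⇒ 4
H0 returns 336
H1 returns (336, ())
H2 returns ((336, ()), 4)
H3 returns [((336, ()), 4)]
= [((336, ()), 4)]

Answer: [((336, ()), 4)]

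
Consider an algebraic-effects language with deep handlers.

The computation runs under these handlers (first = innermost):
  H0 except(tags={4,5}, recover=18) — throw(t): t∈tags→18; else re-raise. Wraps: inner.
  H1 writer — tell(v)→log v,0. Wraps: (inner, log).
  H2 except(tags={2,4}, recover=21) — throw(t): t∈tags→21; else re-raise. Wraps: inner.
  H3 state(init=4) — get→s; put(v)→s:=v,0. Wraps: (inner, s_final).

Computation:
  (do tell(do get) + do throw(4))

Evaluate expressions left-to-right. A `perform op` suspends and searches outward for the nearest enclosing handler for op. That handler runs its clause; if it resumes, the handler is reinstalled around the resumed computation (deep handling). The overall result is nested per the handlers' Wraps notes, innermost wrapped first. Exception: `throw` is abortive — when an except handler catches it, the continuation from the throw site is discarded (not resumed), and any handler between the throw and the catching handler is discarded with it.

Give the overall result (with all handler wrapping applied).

Answer: ((18, (4)), 4)

Evaluation trace:
get @ H3 ⇒ 4
tell(4) @ H1 ⇒ log+=4
throw(4) @ H0 caught ⇒ 18
H1 returns (18, (4))
H2 returns (18, (4))
H3 returns ((18, (4)), 4)
= ((18, (4)), 4)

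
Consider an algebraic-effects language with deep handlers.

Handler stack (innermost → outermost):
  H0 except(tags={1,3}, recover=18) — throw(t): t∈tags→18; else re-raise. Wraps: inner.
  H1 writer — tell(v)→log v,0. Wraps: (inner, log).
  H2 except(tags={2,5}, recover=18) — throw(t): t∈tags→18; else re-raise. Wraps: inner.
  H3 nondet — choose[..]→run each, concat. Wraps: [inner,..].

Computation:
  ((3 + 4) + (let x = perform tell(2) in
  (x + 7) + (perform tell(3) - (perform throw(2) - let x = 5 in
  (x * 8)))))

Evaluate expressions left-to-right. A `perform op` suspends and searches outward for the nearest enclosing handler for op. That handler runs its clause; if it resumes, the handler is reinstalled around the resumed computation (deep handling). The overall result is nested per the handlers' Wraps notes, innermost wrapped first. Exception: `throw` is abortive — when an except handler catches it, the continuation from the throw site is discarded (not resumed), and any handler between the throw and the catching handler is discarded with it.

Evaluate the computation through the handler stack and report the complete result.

Step-by-step:
tell(2) @ H1 ⇒ log+=2
tell(3) @ H1 ⇒ log+=3
throw(2) @ H0 re-raised
throw(2) @ H2 caught ⇒ 18
H3 returns [18]
= [18]

Answer: [18]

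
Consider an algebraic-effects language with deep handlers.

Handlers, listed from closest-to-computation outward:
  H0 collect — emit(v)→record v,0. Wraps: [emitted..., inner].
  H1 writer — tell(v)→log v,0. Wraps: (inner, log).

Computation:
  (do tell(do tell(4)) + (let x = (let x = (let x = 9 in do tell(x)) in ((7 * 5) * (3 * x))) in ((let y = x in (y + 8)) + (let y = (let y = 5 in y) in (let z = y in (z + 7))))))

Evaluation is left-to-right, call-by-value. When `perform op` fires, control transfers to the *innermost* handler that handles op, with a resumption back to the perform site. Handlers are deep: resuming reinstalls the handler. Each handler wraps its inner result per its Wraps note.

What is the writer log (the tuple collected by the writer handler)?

Answer: (4, 0, 9)

Evaluation trace:
tell(4) @ H1 ⇒ log+=4
tell(0) @ H1 ⇒ log+=0
tell(9) @ H1 ⇒ log+=9
H0 returns [20]
H1 returns ([20], (4, 0, 9))
= ([20], (4, 0, 9))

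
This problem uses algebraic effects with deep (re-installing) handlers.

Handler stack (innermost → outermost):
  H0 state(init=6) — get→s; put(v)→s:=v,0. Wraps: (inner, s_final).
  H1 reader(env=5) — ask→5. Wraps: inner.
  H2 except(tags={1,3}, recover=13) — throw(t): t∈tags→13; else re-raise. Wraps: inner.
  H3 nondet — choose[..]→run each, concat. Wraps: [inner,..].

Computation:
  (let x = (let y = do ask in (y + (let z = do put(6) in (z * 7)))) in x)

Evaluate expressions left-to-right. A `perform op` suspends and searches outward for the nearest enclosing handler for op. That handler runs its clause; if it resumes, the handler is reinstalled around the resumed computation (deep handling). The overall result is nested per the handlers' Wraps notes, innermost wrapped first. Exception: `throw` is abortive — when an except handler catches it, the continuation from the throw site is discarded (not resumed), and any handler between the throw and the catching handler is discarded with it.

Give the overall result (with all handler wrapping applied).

Evaluation trace:
ask @ H1 ⇒ 5
put(6) @ H0 ⇒ s:=6
H0 returns (5, 6)
H1 returns (5, 6)
H2 returns (5, 6)
H3 returns [(5, 6)]
= [(5, 6)]

Answer: [(5, 6)]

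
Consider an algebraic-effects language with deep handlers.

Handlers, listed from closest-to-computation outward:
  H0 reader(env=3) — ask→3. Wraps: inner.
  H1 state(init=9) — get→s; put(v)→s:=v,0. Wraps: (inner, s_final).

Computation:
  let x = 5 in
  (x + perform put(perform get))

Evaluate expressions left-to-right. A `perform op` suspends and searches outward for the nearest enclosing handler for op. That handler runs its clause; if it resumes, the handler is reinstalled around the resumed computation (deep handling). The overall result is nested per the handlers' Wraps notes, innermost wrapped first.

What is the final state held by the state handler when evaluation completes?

Answer: 9

Working:
get @ H1 ⇒ 9
put(9) @ H1 ⇒ s:=9
H0 returns 5
H1 returns (5, 9)
= (5, 9)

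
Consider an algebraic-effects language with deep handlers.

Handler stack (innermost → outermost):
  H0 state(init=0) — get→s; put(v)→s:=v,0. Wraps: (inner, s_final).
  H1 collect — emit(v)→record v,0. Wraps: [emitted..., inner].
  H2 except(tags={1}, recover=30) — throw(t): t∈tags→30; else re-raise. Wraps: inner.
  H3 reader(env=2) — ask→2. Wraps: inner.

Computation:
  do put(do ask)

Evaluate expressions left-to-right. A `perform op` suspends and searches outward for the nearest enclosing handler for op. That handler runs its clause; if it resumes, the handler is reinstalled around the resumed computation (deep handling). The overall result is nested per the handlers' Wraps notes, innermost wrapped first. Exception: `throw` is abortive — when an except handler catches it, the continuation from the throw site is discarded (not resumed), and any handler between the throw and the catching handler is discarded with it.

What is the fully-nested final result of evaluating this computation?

Answer: [(0, 2)]

Step-by-step:
ask @ H3 ⇒ 2
put(2) @ H0 ⇒ s:=2
H0 returns (0, 2)
H1 returns [(0, 2)]
H2 returns [(0, 2)]
H3 returns [(0, 2)]
= [(0, 2)]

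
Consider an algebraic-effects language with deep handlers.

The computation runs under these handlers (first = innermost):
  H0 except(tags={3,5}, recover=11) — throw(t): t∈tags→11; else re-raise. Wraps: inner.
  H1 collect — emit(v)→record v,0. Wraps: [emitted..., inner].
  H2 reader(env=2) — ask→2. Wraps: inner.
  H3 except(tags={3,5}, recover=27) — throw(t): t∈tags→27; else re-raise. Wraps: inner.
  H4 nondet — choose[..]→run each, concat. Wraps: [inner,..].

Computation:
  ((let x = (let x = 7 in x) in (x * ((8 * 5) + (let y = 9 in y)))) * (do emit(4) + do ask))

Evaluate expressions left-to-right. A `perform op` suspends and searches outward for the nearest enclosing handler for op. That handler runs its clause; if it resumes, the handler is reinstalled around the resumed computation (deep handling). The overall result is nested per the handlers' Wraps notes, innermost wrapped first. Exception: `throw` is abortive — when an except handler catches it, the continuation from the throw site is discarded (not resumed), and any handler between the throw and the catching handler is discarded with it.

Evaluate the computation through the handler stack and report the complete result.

Evaluation trace:
emit(4) @ H1 ⇒ out+=4
ask @ H2 ⇒ 2
H0 returns 686
H1 returns [4, 686]
H2 returns [4, 686]
H3 returns [4, 686]
H4 returns [[4, 686]]
= [[4, 686]]

Answer: [[4, 686]]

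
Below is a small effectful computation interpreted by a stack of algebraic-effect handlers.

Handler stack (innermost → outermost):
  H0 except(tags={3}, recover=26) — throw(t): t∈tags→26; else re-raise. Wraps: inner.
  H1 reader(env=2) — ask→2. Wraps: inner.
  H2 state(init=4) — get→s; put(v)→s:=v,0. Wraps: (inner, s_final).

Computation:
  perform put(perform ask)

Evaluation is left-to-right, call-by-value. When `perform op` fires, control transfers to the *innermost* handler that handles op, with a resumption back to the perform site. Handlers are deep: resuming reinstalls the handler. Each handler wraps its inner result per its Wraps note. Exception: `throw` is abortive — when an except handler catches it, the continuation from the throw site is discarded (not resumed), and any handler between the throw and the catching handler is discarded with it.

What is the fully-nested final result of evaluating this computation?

Answer: (0, 2)

Evaluation trace:
ask @ H1 ⇒ 2
put(2) @ H2 ⇒ s:=2
H0 returns 0
H1 returns 0
H2 returns (0, 2)
= (0, 2)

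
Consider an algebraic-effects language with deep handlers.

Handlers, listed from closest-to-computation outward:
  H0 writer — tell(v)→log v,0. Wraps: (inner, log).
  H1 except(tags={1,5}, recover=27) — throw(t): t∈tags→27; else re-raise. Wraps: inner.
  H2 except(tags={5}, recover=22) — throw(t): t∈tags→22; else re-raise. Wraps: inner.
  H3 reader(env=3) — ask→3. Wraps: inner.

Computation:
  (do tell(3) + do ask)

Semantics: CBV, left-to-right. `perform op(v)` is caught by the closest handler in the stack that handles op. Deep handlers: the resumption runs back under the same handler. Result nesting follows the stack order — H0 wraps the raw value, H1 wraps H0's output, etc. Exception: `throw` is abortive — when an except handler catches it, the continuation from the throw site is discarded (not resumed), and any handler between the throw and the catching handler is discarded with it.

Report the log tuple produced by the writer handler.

Working:
tell(3) @ H0 ⇒ log+=3
ask @ H3 ⇒ 3
H0 returns (3, (3))
H1 returns (3, (3))
H2 returns (3, (3))
H3 returns (3, (3))
= (3, (3))

Answer: (3)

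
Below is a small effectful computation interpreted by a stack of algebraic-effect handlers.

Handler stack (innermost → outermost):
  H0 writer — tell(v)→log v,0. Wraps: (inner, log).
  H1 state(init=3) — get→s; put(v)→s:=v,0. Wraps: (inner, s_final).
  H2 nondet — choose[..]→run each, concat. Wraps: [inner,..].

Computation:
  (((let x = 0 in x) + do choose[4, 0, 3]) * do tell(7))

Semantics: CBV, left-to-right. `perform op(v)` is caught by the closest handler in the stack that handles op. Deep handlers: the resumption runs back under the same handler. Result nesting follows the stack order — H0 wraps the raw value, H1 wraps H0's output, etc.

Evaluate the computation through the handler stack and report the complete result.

Answer: [((0, (7)), 3), ((0, (7)), 3), ((0, (7)), 3)]

Step-by-step:
choose[4, 0, 3] @ H2
  branch[0] choose=4:
    tell(7) @ H0 ⇒ log+=7
    H0 returns (0, (7))
    H1 returns ((0, (7)), 3)
    H2 returns [((0, (7)), 3)]
  branch[1] choose=0:
    tell(7) @ H0 ⇒ log+=7
    H0 returns (0, (7))
    H1 returns ((0, (7)), 3)
    H2 returns [((0, (7)), 3)]
  branch[2] choose=3:
    tell(7) @ H0 ⇒ log+=7
    H0 returns (0, (7))
    H1 returns ((0, (7)), 3)
    H2 returns [((0, (7)), 3)]
= [((0, (7)), 3), ((0, (7)), 3), ((0, (7)), 3)]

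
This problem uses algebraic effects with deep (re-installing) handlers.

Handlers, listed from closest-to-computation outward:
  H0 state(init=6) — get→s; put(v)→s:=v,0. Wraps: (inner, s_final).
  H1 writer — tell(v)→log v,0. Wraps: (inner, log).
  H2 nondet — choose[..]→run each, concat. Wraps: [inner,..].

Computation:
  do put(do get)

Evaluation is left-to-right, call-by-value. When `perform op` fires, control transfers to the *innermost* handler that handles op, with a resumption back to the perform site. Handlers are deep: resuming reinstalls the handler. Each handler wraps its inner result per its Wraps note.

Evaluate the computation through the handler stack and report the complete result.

Answer: [((0, 6), ())]

Evaluation trace:
get @ H0 ⇒ 6
put(6) @ H0 ⇒ s:=6
H0 returns (0, 6)
H1 returns ((0, 6), ())
H2 returns [((0, 6), ())]
= [((0, 6), ())]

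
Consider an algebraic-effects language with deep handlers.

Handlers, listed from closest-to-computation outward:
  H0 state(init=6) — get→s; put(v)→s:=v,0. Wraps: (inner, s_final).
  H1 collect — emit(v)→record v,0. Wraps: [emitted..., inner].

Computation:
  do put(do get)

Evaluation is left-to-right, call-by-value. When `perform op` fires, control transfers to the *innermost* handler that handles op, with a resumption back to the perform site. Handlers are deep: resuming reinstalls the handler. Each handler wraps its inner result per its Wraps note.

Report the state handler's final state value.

Answer: 6

Working:
get @ H0 ⇒ 6
put(6) @ H0 ⇒ s:=6
H0 returns (0, 6)
H1 returns [(0, 6)]
= [(0, 6)]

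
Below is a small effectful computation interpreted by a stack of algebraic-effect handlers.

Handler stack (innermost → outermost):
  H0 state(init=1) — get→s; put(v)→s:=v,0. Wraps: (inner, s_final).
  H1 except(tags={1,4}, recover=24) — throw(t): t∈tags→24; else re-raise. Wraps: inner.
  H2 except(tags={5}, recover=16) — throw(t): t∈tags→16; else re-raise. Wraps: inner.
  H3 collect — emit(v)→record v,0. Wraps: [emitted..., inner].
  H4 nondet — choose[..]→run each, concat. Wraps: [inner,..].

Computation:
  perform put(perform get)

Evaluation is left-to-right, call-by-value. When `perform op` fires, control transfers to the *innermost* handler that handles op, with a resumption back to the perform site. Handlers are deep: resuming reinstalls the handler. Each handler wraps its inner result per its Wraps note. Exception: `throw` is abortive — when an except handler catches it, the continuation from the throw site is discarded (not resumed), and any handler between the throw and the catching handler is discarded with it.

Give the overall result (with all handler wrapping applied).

Working:
get @ H0 ⇒ 1
put(1) @ H0 ⇒ s:=1
H0 returns (0, 1)
H1 returns (0, 1)
H2 returns (0, 1)
H3 returns [(0, 1)]
H4 returns [[(0, 1)]]
= [[(0, 1)]]

Answer: [[(0, 1)]]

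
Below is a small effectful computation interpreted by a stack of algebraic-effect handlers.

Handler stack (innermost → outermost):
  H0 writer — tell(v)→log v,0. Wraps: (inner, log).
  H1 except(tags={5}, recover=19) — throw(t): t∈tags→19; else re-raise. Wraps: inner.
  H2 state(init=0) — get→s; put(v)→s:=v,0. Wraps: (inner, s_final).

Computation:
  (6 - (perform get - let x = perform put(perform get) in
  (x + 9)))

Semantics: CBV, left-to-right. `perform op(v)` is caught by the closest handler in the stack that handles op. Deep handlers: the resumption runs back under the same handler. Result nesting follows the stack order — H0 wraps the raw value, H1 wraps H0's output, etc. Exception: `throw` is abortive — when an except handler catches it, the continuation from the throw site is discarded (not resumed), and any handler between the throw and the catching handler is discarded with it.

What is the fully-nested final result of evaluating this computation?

Step-by-step:
get @ H2 ⇒ 0
get @ H2 ⇒ 0
put(0) @ H2 ⇒ s:=0
H0 returns (15, ())
H1 returns (15, ())
H2 returns ((15, ()), 0)
= ((15, ()), 0)

Answer: ((15, ()), 0)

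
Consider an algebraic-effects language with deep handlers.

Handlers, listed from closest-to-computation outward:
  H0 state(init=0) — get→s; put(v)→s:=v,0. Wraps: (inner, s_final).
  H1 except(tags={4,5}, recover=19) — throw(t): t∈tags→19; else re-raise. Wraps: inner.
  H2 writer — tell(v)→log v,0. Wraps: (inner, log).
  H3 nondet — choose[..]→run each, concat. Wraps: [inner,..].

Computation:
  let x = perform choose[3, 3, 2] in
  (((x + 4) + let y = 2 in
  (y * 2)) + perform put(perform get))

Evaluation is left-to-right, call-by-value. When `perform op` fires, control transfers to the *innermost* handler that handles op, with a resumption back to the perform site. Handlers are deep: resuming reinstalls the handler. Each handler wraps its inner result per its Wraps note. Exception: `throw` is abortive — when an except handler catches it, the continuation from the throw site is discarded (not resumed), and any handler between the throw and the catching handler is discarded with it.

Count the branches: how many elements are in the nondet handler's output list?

Evaluation trace:
choose[3, 3, 2] @ H3
  branch[0] choose=3:
    get @ H0 ⇒ 0
    put(0) @ H0 ⇒ s:=0
    H0 returns (11, 0)
    H1 returns (11, 0)
    H2 returns ((11, 0), ())
    H3 returns [((11, 0), ())]
  branch[1] choose=3:
    get @ H0 ⇒ 0
    put(0) @ H0 ⇒ s:=0
    H0 returns (11, 0)
    H1 returns (11, 0)
    H2 returns ((11, 0), ())
    H3 returns [((11, 0), ())]
  branch[2] choose=2:
    get @ H0 ⇒ 0
    put(0) @ H0 ⇒ s:=0
    H0 returns (10, 0)
    H1 returns (10, 0)
    H2 returns ((10, 0), ())
    H3 returns [((10, 0), ())]
= [((11, 0), ()), ((11, 0), ()), ((10, 0), ())]

Answer: 3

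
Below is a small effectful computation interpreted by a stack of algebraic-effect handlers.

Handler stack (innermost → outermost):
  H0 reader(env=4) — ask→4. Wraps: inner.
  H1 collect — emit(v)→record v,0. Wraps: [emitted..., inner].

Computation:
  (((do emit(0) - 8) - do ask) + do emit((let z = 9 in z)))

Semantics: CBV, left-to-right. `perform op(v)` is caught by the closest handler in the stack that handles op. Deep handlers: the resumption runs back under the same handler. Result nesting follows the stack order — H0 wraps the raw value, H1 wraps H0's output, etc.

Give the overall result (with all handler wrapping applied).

Answer: [0, 9, -12]

Step-by-step:
emit(0) @ H1 ⇒ out+=0
ask @ H0 ⇒ 4
emit(9) @ H1 ⇒ out+=9
H0 returns -12
H1 returns [0, 9, -12]
= [0, 9, -12]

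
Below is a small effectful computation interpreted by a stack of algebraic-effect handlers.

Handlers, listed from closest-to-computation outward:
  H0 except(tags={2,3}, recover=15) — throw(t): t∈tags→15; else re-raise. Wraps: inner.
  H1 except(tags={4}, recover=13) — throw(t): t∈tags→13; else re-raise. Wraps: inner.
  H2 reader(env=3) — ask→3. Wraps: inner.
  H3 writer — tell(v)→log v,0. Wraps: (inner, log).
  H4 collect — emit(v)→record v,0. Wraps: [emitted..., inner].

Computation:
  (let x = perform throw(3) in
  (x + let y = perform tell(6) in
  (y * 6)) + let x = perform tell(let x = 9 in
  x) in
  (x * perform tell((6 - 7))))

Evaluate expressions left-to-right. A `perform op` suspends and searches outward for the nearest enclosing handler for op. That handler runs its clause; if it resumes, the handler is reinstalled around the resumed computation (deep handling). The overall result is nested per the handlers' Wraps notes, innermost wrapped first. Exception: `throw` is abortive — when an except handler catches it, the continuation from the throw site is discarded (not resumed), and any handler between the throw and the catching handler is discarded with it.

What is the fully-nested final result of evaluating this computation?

Answer: [(15, ())]

Working:
throw(3) @ H0 caught ⇒ 15
H1 returns 15
H2 returns 15
H3 returns (15, ())
H4 returns [(15, ())]
= [(15, ())]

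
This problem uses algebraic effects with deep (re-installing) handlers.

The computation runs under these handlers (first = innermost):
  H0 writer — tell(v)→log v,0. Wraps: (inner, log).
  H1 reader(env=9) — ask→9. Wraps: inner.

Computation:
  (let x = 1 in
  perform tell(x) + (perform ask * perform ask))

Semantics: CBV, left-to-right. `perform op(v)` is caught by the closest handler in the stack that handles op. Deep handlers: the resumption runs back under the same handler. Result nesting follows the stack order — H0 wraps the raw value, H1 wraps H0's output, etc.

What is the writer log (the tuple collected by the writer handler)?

Step-by-step:
tell(1) @ H0 ⇒ log+=1
ask @ H1 ⇒ 9
ask @ H1 ⇒ 9
H0 returns (81, (1))
H1 returns (81, (1))
= (81, (1))

Answer: (1)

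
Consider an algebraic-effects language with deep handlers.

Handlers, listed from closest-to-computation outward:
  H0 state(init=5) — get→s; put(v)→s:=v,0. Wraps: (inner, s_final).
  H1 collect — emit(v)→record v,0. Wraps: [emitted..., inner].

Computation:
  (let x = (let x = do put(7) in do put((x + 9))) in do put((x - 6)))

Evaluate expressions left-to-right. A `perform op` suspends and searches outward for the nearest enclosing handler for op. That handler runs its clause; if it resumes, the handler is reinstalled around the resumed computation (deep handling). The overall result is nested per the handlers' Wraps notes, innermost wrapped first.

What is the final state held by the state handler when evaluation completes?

Step-by-step:
put(7) @ H0 ⇒ s:=7
put(9) @ H0 ⇒ s:=9
put(-6) @ H0 ⇒ s:=-6
H0 returns (0, -6)
H1 returns [(0, -6)]
= [(0, -6)]

Answer: -6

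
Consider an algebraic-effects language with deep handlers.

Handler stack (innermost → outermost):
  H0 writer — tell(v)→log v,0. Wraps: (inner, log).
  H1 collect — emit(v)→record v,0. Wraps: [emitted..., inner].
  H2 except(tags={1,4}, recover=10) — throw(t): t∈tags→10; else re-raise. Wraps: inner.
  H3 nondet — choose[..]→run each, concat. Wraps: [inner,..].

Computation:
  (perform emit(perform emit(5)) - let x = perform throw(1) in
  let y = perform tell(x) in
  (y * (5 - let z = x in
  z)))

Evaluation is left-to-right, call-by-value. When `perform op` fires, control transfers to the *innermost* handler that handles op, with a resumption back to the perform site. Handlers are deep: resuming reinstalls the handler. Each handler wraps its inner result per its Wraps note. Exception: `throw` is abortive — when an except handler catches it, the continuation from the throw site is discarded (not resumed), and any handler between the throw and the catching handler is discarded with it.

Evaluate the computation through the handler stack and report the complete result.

Answer: [10]

Step-by-step:
emit(5) @ H1 ⇒ out+=5
emit(0) @ H1 ⇒ out+=0
throw(1) @ H2 caught ⇒ 10
H3 returns [10]
= [10]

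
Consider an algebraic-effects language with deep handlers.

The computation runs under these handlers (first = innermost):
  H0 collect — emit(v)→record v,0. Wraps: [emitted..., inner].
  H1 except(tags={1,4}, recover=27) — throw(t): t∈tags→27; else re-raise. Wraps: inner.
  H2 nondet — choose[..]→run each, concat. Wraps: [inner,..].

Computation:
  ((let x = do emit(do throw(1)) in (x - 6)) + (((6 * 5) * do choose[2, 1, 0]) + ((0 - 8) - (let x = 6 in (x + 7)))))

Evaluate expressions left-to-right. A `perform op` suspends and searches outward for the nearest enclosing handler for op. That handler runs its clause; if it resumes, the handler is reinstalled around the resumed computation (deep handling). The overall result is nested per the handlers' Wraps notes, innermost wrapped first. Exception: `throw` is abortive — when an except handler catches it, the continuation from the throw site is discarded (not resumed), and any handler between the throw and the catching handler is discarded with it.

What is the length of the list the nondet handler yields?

Evaluation trace:
throw(1) @ H1 caught ⇒ 27
H2 returns [27]
= [27]

Answer: 1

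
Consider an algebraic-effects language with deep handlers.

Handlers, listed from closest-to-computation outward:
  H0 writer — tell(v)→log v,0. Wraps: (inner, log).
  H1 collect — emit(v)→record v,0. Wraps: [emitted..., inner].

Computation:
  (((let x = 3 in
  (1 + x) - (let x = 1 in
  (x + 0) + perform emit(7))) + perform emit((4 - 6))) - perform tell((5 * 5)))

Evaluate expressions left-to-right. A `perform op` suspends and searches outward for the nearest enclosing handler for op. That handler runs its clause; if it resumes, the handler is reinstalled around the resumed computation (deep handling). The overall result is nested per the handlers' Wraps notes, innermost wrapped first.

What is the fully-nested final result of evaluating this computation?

Step-by-step:
emit(7) @ H1 ⇒ out+=7
emit(-2) @ H1 ⇒ out+=-2
tell(25) @ H0 ⇒ log+=25
H0 returns (3, (25))
H1 returns [7, -2, (3, (25))]
= [7, -2, (3, (25))]

Answer: [7, -2, (3, (25))]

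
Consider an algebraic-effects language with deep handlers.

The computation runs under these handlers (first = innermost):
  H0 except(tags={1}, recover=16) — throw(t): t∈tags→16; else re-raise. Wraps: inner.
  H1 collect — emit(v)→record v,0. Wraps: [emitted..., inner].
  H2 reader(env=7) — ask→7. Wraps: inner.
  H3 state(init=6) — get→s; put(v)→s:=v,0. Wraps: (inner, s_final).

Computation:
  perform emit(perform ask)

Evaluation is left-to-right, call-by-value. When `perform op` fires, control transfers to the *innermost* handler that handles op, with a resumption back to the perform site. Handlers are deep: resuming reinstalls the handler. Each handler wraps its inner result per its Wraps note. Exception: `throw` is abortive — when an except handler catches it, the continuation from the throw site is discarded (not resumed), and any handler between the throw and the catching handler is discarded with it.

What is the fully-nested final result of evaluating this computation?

Answer: ([7, 0], 6)

Working:
ask @ H2 ⇒ 7
emit(7) @ H1 ⇒ out+=7
H0 returns 0
H1 returns [7, 0]
H2 returns [7, 0]
H3 returns ([7, 0], 6)
= ([7, 0], 6)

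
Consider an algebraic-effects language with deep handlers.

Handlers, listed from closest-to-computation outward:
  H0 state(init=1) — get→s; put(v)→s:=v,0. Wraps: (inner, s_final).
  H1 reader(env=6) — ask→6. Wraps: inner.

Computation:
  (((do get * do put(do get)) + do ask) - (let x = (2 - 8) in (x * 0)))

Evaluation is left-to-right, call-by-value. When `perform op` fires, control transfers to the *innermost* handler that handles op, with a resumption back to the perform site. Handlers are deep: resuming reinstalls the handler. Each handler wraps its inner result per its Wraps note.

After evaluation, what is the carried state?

Answer: 1

Step-by-step:
get @ H0 ⇒ 1
get @ H0 ⇒ 1
put(1) @ H0 ⇒ s:=1
ask @ H1 ⇒ 6
H0 returns (6, 1)
H1 returns (6, 1)
= (6, 1)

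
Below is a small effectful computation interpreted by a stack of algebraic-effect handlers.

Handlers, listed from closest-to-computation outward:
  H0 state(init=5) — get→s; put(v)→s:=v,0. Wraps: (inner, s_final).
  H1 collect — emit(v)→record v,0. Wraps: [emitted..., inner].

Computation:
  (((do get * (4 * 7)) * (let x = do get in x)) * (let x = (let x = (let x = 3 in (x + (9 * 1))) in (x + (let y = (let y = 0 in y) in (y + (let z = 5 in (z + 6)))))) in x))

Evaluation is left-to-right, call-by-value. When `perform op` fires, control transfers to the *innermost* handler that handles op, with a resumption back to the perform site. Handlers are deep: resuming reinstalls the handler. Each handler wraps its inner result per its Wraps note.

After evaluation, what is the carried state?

Answer: 5

Evaluation trace:
get @ H0 ⇒ 5
get @ H0 ⇒ 5
H0 returns (16100, 5)
H1 returns [(16100, 5)]
= [(16100, 5)]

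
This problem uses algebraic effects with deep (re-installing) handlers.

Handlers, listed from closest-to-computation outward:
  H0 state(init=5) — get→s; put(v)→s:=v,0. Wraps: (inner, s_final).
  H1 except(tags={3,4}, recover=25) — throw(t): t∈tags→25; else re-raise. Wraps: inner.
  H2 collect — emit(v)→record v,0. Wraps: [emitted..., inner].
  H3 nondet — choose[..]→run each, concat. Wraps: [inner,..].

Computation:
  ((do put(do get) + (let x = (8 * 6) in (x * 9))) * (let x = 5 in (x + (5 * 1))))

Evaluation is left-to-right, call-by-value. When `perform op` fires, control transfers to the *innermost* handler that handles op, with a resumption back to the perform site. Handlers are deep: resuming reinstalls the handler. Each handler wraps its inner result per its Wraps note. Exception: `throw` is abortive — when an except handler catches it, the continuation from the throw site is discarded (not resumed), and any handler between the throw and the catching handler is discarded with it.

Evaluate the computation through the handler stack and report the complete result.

Answer: [[(4320, 5)]]

Step-by-step:
get @ H0 ⇒ 5
put(5) @ H0 ⇒ s:=5
H0 returns (4320, 5)
H1 returns (4320, 5)
H2 returns [(4320, 5)]
H3 returns [[(4320, 5)]]
= [[(4320, 5)]]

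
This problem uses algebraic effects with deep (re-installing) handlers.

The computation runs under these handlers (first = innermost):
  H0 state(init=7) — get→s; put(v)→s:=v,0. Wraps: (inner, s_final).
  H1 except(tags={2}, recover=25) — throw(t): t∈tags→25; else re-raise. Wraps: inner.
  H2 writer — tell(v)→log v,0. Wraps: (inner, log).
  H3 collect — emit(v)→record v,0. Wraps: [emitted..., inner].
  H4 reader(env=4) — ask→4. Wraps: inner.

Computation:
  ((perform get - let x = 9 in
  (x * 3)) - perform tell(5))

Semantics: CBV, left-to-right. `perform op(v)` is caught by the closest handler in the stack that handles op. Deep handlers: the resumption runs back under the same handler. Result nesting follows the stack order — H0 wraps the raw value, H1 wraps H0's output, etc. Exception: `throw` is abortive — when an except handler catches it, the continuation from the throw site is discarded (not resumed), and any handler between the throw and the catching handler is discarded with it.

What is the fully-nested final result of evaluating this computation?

Working:
get @ H0 ⇒ 7
tell(5) @ H2 ⇒ log+=5
H0 returns (-20, 7)
H1 returns (-20, 7)
H2 returns ((-20, 7), (5))
H3 returns [((-20, 7), (5))]
H4 returns [((-20, 7), (5))]
= [((-20, 7), (5))]

Answer: [((-20, 7), (5))]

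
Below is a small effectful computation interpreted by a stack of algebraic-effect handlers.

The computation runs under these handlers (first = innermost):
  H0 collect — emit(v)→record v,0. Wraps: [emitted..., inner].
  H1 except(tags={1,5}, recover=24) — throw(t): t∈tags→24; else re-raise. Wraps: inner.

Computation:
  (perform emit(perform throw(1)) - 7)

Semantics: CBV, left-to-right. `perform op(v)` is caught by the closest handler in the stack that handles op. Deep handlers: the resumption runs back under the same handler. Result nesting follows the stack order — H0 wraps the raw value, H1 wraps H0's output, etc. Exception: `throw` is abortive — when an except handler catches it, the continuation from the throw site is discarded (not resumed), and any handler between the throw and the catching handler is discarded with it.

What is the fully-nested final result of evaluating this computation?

Evaluation trace:
throw(1) @ H1 caught ⇒ 24
= 24

Answer: 24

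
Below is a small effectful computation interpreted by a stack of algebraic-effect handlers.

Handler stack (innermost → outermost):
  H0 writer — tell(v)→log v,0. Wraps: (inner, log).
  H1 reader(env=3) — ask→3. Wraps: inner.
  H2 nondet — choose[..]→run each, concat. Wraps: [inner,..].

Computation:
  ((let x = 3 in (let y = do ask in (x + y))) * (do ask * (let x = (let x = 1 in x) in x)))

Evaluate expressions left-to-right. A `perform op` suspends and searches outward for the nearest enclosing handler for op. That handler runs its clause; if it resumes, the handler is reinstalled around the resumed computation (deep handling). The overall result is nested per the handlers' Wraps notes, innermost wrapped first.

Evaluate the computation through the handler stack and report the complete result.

Answer: [(18, ())]

Step-by-step:
ask @ H1 ⇒ 3
ask @ H1 ⇒ 3
H0 returns (18, ())
H1 returns (18, ())
H2 returns [(18, ())]
= [(18, ())]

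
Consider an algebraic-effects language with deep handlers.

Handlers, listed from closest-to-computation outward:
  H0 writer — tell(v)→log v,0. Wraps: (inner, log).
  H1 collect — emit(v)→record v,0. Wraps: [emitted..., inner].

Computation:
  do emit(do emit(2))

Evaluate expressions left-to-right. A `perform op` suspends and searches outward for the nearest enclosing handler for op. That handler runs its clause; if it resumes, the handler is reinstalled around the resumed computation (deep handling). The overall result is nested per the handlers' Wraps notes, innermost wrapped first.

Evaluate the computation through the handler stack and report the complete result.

Answer: [2, 0, (0, ())]

Working:
emit(2) @ H1 ⇒ out+=2
emit(0) @ H1 ⇒ out+=0
H0 returns (0, ())
H1 returns [2, 0, (0, ())]
= [2, 0, (0, ())]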